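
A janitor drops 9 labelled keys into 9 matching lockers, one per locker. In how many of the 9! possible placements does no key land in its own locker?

133496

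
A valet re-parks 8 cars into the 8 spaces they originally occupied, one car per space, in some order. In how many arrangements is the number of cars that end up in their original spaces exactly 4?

Choose which 4 of the 8 are fixed: C(8,4) = 70.
The remaining 4 must be deranged: !4 = 9.
Total: 70 × 9 = 630.

630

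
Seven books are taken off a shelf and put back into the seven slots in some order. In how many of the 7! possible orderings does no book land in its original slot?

1854

Use !n = (n-1)(!(n-1) + !(n-2)).
!7 = 6·(265 + 44) = 6·309 = 1854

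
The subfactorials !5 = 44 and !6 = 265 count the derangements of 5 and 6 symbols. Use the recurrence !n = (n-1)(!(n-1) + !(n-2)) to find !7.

!7 = (7-1)·(!6 + !5) = 6·(265 + 44) = 6·309 = 1854.

1854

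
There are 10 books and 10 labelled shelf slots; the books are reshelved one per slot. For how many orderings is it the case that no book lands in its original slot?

1334961

!10 is the nearest integer to 10!/e.
10! = 3628800, and 3628800/e ≈ 1334960.92, so !10 = 1334961.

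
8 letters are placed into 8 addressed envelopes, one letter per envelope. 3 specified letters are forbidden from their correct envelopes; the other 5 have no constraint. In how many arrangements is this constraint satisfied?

Inclusion-exclusion on the 3 forbidden self-matches:
Σ_{j=0}^{3} (-1)^j C(3,j)(8-j)!
= C(3,0)·8! - C(3,1)·7! + C(3,2)·6! - C(3,3)·5!
= 40320 - 15120 + 2160 - 120
= 27240

27240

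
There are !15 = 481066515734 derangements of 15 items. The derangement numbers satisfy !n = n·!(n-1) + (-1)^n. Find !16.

!16 = 16·481066515734 + 1 = 7697064251745.

7697064251745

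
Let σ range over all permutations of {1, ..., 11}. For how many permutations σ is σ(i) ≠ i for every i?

By inclusion-exclusion, !11 = Σ (-1)^k · 11!/k! for k=0..11
= 11! - 11!/1! + 11!/2! - 11!/3! + 11!/4! - 11!/5! + 11!/6! - 11!/7! + 11!/8! - 11!/9! + 11!/10! - 11!/11!
= 39916800 - 39916800 + 19958400 - 6652800 + 1663200 - 332640 + 55440 - 7920 + 990 - 110 + 11 - 1
= 14684570

14684570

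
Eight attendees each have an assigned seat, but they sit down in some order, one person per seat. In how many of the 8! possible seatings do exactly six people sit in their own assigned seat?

Pick the 6 fixed positions: C(8,6) = 28 ways.
The other 2 form a derangement: !2 = 1.
Total: 28 × 1 = 28.

28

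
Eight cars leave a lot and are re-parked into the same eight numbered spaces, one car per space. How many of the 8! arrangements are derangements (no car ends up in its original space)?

14833

The subfactorial !8 = [8!/e] (nearest integer).
8! = 40320, and 40320/e ≈ 14832.90, so !8 = 14833.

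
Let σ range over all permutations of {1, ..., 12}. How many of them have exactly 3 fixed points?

Choose which 3 of the 12 are fixed: C(12,3) = 220.
The other 9 form a derangement: !9 = 133496.
Total: 220 × 133496 = 29369120.

29369120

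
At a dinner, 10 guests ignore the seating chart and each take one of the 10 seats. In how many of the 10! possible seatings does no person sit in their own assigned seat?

Recurrence: !10 = 9·(!9 + !8).
!10 = 9·(133496 + 14833) = 9·148329 = 1334961

1334961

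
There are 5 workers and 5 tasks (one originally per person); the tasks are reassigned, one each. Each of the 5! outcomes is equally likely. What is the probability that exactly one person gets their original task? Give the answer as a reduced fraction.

3/8

Favorable outcomes: C(5,1)·!4 = 5·9 = 45.
Total outcomes: 5! = 120.
Probability = 45/120 = 3/8.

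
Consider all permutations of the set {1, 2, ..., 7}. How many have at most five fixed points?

Sum C(7,i)·!(7-i) for i = 0..5:
  i=0: C(7,0)·!7 = 1·1854 = 1854
  i=1: C(7,1)·!6 = 7·265 = 1855
  i=2: C(7,2)·!5 = 21·44 = 924
  i=3: C(7,3)·!4 = 35·9 = 315
  i=4: C(7,4)·!3 = 35·2 = 70
  i=5: C(7,5)·!2 = 21·1 = 21
Total = 5039.

5039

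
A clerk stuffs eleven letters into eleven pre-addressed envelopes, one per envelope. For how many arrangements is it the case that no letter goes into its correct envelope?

14684570

By inclusion-exclusion, !11 = Σ (-1)^k · 11!/k! for k=0..11
= 11! - 11!/1! + 11!/2! - 11!/3! + 11!/4! - 11!/5! + 11!/6! - 11!/7! + 11!/8! - 11!/9! + 11!/10! - 11!/11!
= 39916800 - 39916800 + 19958400 - 6652800 + 1663200 - 332640 + 55440 - 7920 + 990 - 110 + 11 - 1
= 14684570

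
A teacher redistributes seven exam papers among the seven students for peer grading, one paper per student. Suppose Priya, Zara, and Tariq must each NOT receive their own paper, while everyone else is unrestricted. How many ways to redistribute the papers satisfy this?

3216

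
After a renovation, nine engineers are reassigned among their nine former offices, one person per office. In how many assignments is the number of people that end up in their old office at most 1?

Sum C(9,i)·!(9-i) for i = 0..1:
  i=0: C(9,0)·!9 = 1·133496 = 133496
  i=1: C(9,1)·!8 = 9·14833 = 133497
Total = 266993.

266993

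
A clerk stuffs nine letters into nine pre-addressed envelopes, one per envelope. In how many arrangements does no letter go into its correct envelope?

133496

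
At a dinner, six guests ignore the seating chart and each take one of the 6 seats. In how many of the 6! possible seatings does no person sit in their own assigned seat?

Recurrence: !6 = 5·(!5 + !4).
!6 = 5·(44 + 9) = 5·53 = 265

265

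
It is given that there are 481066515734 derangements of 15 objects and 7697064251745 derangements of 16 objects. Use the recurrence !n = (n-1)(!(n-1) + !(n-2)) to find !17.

!17 = (17-1)·(!16 + !15) = 16·(7697064251745 + 481066515734) = 16·8178130767479 = 130850092279664.

130850092279664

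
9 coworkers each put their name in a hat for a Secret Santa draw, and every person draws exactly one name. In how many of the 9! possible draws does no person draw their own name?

!9 is the nearest integer to 9!/e.
9! = 362880, and 362880/e ≈ 133496.09, so !9 = 133496.

133496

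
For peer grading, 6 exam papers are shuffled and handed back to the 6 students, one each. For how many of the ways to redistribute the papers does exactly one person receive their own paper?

264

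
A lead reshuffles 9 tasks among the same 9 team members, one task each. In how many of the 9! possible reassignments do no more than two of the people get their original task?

Sum C(9,i)·!(9-i) for i = 0..2:
  i=0: C(9,0)·!9 = 1·133496 = 133496
  i=1: C(9,1)·!8 = 9·14833 = 133497
  i=2: C(9,2)·!7 = 36·1854 = 66744
Total = 333737.

333737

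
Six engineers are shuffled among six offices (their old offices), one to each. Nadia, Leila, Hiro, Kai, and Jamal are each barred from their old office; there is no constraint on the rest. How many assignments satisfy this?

Let A_j be the event that the j-th constrained one is fixed. By inclusion-exclusion over the 5 events:
Σ_{j=0}^{5} (-1)^j C(5,j)(6-j)!
= C(5,0)·6! - C(5,1)·5! + C(5,2)·4! - C(5,3)·3! + C(5,4)·2! - C(5,5)·1!
= 720 - 600 + 240 - 60 + 10 - 1
= 309

309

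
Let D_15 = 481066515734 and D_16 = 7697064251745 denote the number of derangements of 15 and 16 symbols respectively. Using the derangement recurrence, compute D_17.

D_17 = (17-1)·(D_16 + D_15) = 16·(7697064251745 + 481066515734) = 16·8178130767479 = 130850092279664.

130850092279664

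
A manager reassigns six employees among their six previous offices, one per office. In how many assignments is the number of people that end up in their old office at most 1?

529

# with exactly i fixed is C(6,i)·!(6-i); sum over i=0..1:
  i=0: C(6,0)·!6 = 1·265 = 265
  i=1: C(6,1)·!5 = 6·44 = 264
Total = 529.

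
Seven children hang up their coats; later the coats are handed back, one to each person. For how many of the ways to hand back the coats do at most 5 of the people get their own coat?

5039

# with exactly i fixed is C(7,i)·!(7-i); sum over i=0..5:
  i=0: C(7,0)·!7 = 1·1854 = 1854
  i=1: C(7,1)·!6 = 7·265 = 1855
  i=2: C(7,2)·!5 = 21·44 = 924
  i=3: C(7,3)·!4 = 35·9 = 315
  i=4: C(7,4)·!3 = 35·2 = 70
  i=5: C(7,5)·!2 = 21·1 = 21
Total = 5039.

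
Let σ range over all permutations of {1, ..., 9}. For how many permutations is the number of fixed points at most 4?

361541

# with exactly i fixed is C(9,i)·!(9-i); sum over i=0..4:
  i=0: C(9,0)·!9 = 1·133496 = 133496
  i=1: C(9,1)·!8 = 9·14833 = 133497
  i=2: C(9,2)·!7 = 36·1854 = 66744
  i=3: C(9,3)·!6 = 84·265 = 22260
  i=4: C(9,4)·!5 = 126·44 = 5544
Total = 361541.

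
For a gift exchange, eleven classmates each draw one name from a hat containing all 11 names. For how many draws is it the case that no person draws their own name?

14684570

Recurrence: !11 = 10·(!10 + !9).
!11 = 10·(1334961 + 133496) = 10·1468457 = 14684570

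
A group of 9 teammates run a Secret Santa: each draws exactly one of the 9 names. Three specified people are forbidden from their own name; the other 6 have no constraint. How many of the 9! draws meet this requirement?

256320

Let A_j be the event that the j-th constrained one is fixed. By inclusion-exclusion over the 3 events:
Σ_{j=0}^{3} (-1)^j C(3,j)(9-j)!
= C(3,0)·9! - C(3,1)·8! + C(3,2)·7! - C(3,3)·6!
= 362880 - 120960 + 15120 - 720
= 256320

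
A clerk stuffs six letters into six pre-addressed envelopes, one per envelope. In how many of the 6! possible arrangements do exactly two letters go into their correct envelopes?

135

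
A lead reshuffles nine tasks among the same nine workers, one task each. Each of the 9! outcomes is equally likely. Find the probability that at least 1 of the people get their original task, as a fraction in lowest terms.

28673/45360

Favorable outcomes: Σ_{i≥1} C(9,i)·!(9-i) = 9·14833 + 36·1854 + 84·265 + 126·44 + 126·9 + 84·2 + 36·1 + 9·0 + 1·1 = 229384.
Total outcomes: 9! = 362880.
Probability = 229384/362880 = 28673/45360.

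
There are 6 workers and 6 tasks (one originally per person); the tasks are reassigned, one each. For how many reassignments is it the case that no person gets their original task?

By inclusion-exclusion, !6 = Σ (-1)^k · 6!/k! for k=0..6
= 6! - 6!/1! + 6!/2! - 6!/3! + 6!/4! - 6!/5! + 6!/6!
= 720 - 720 + 360 - 120 + 30 - 6 + 1
= 265

265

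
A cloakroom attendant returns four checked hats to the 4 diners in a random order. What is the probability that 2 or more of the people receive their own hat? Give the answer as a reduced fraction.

7/24

Favorable outcomes: Σ_{i≥2} C(4,i)·!(4-i) = 6·1 + 4·0 + 1·1 = 7.
Total outcomes: 4! = 24.
Probability = 7/24 = 7/24.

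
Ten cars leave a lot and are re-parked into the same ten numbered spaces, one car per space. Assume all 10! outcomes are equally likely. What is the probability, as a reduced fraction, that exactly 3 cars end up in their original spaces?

103/1680

Favorable outcomes: C(10,3)·!7 = 120·1854 = 222480.
Total outcomes: 10! = 3628800.
Probability = 222480/3628800 = 103/1680.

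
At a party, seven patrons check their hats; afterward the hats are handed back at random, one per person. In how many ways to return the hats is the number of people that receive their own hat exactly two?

Choose which 2 of the 7 are fixed: C(7,2) = 21.
The remaining 5 must be deranged: !5 = 44.
Total: 21 × 44 = 924.

924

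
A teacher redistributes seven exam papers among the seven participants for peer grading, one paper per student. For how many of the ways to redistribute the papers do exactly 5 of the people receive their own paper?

Pick the 5 fixed positions: C(7,5) = 21 ways.
The other 2 form a derangement: !2 = 1.
Total: 21 × 1 = 21.

21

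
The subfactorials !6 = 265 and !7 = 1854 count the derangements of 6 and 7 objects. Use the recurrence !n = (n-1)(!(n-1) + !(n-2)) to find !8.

!8 = (8-1)·(!7 + !6) = 7·(1854 + 265) = 7·2119 = 14833.

14833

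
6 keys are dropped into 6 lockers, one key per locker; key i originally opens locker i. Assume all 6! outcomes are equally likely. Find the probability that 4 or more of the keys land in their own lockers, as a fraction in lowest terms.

Favorable outcomes: Σ_{i≥4} C(6,i)·!(6-i) = 15·1 + 6·0 + 1·1 = 16.
Total outcomes: 6! = 720.
Probability = 16/720 = 1/45.

1/45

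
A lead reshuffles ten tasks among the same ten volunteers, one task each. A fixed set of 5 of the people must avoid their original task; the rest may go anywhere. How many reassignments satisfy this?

2170680

Let A_j be the event that the j-th constrained one is fixed. By inclusion-exclusion over the 5 events:
Σ_{j=0}^{5} (-1)^j C(5,j)(10-j)!
= C(5,0)·10! - C(5,1)·9! + C(5,2)·8! - C(5,3)·7! + C(5,4)·6! - C(5,5)·5!
= 3628800 - 1814400 + 403200 - 50400 + 3600 - 120
= 2170680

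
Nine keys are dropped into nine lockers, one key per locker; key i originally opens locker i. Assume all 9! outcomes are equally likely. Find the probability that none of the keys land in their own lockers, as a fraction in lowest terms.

16687/45360

Favorable outcomes: !9 = 133496.
Total outcomes: 9! = 362880.
Probability = 133496/362880 = 16687/45360.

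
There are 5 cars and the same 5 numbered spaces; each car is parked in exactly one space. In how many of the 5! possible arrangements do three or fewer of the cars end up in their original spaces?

119

# with exactly i fixed is C(5,i)·!(5-i); sum over i=0..3:
  i=0: C(5,0)·!5 = 1·44 = 44
  i=1: C(5,1)·!4 = 5·9 = 45
  i=2: C(5,2)·!3 = 10·2 = 20
  i=3: C(5,3)·!2 = 10·1 = 10
Total = 119.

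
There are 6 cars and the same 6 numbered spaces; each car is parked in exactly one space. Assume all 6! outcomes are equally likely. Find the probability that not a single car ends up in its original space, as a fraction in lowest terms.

Favorable outcomes: !6 = 265.
Total outcomes: 6! = 720.
Probability = 265/720 = 53/144.

53/144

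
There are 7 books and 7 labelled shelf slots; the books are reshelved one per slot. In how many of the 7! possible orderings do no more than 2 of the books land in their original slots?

# with exactly i fixed is C(7,i)·!(7-i); sum over i=0..2:
  i=0: C(7,0)·!7 = 1·1854 = 1854
  i=1: C(7,1)·!6 = 7·265 = 1855
  i=2: C(7,2)·!5 = 21·44 = 924
Total = 4633.

4633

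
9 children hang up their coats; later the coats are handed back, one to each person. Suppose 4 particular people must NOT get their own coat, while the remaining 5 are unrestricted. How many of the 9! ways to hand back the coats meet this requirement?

229080

Let A_j be the event that the j-th constrained one is fixed. By inclusion-exclusion over the 4 events:
Σ_{j=0}^{4} (-1)^j C(4,j)(9-j)!
= C(4,0)·9! - C(4,1)·8! + C(4,2)·7! - C(4,3)·6! + C(4,4)·5!
= 362880 - 161280 + 30240 - 2880 + 120
= 229080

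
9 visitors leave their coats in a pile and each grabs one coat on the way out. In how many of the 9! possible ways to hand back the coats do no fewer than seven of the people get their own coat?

# with exactly i fixed is C(9,i)·!(9-i); sum over i=7..9:
  i=7: C(9,7)·!2 = 36·1 = 36
  i=8: C(9,8)·!1 = 9·0 = 0
  i=9: C(9,9)·!0 = 1·1 = 1
Total = 37.

37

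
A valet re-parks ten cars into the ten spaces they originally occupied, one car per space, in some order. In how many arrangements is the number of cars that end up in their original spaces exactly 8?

Choose which 8 of the 10 are fixed: C(10,8) = 45.
The other 2 form a derangement: !2 = 1.
Total: 45 × 1 = 45.

45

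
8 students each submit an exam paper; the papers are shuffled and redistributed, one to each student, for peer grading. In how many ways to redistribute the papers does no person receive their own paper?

14833

!8 is the nearest integer to 8!/e.
8! = 40320, and 40320/e ≈ 14832.90, so !8 = 14833.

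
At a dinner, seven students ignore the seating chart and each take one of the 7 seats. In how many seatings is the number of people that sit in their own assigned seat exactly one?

1855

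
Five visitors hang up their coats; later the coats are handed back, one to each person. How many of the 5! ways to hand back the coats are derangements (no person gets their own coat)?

Use !n = n·!(n-1) + (-1)^n.
!5 = 5·9 - 1 = 44

44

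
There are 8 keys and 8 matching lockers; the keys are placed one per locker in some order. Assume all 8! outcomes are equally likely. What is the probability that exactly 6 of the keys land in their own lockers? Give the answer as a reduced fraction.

1/1440

Favorable outcomes: C(8,6)·!2 = 28·1 = 28.
Total outcomes: 8! = 40320.
Probability = 28/40320 = 1/1440.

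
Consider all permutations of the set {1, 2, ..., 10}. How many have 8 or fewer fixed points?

3628799

Sum C(10,i)·!(10-i) for i = 0..8:
  i=0: C(10,0)·!10 = 1·1334961 = 1334961
  i=1: C(10,1)·!9 = 10·133496 = 1334960
  i=2: C(10,2)·!8 = 45·14833 = 667485
  i=3: C(10,3)·!7 = 120·1854 = 222480
  i=4: C(10,4)·!6 = 210·265 = 55650
  i=5: C(10,5)·!5 = 252·44 = 11088
  i=6: C(10,6)·!4 = 210·9 = 1890
  i=7: C(10,7)·!3 = 120·2 = 240
  i=8: C(10,8)·!2 = 45·1 = 45
Total = 3628799.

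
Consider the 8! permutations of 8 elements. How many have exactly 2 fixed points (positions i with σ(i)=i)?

7420

Pick the 2 fixed positions: C(8,2) = 28 ways.
The other 6 form a derangement: !6 = 265.
Total: 28 × 265 = 7420.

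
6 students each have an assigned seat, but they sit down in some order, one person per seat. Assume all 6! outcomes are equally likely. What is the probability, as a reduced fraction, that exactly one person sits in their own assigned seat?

Favorable outcomes: C(6,1)·!5 = 6·44 = 264.
Total outcomes: 6! = 720.
Probability = 264/720 = 11/30.

11/30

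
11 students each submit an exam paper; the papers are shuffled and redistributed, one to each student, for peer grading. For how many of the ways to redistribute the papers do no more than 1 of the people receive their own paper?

Sum C(11,i)·!(11-i) for i = 0..1:
  i=0: C(11,0)·!11 = 1·14684570 = 14684570
  i=1: C(11,1)·!10 = 11·1334961 = 14684571
Total = 29369141.

29369141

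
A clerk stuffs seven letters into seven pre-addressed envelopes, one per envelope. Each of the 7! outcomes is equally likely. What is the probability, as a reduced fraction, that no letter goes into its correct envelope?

Favorable outcomes: !7 = 1854.
Total outcomes: 7! = 5040.
Probability = 1854/5040 = 103/280.

103/280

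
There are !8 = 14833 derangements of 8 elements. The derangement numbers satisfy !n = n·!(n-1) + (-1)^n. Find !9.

133496

!9 = 9·14833 - 1 = 133496.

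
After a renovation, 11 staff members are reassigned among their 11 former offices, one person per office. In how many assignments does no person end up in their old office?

14684570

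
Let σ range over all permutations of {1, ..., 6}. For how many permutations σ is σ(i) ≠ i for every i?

265

Recurrence: !6 = 6·!5 + (-1)^6.
!6 = 6·44 + 1 = 265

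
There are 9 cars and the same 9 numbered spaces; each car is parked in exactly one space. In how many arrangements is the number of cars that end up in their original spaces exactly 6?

168

Pick the 6 fixed positions: C(9,6) = 84 ways.
The other 3 form a derangement: !3 = 2.
Total: 84 × 2 = 168.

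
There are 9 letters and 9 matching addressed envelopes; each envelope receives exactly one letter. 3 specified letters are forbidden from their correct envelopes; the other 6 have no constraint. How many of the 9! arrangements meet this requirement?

Let A_j be the event that the j-th constrained one is fixed. By inclusion-exclusion over the 3 events:
Σ_{j=0}^{3} (-1)^j C(3,j)(9-j)!
= C(3,0)·9! - C(3,1)·8! + C(3,2)·7! - C(3,3)·6!
= 362880 - 120960 + 15120 - 720
= 256320

256320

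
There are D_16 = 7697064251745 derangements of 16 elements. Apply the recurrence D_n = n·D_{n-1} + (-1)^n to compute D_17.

D_17 = 17·7697064251745 - 1 = 130850092279664.

130850092279664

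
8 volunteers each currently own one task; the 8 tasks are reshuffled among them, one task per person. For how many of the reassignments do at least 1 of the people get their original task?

25487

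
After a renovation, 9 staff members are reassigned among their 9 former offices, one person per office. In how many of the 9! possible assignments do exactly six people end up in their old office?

168

Choose which 6 of the 9 are fixed: C(9,6) = 84.
The remaining 3 must be deranged: !3 = 2.
Total: 84 × 2 = 168.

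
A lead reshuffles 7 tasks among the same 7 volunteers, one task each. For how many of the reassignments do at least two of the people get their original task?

1331

Sum C(7,i)·!(7-i) for i = 2..7:
  i=2: C(7,2)·!5 = 21·44 = 924
  i=3: C(7,3)·!4 = 35·9 = 315
  i=4: C(7,4)·!3 = 35·2 = 70
  i=5: C(7,5)·!2 = 21·1 = 21
  i=6: C(7,6)·!1 = 7·0 = 0
  i=7: C(7,7)·!0 = 1·1 = 1
Total = 1331.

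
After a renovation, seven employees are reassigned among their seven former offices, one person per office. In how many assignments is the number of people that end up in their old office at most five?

5039

# with exactly i fixed is C(7,i)·!(7-i); sum over i=0..5:
  i=0: C(7,0)·!7 = 1·1854 = 1854
  i=1: C(7,1)·!6 = 7·265 = 1855
  i=2: C(7,2)·!5 = 21·44 = 924
  i=3: C(7,3)·!4 = 35·9 = 315
  i=4: C(7,4)·!3 = 35·2 = 70
  i=5: C(7,5)·!2 = 21·1 = 21
Total = 5039.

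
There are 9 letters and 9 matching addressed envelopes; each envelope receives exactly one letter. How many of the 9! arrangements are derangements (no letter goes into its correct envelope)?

133496

Use !n = (n-1)(!(n-1) + !(n-2)).
!9 = 8·(14833 + 1854) = 8·16687 = 133496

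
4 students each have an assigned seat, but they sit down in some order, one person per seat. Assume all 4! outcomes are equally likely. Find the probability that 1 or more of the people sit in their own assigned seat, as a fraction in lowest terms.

Favorable outcomes: Σ_{i≥1} C(4,i)·!(4-i) = 4·2 + 6·1 + 4·0 + 1·1 = 15.
Total outcomes: 4! = 24.
Probability = 15/24 = 5/8.

5/8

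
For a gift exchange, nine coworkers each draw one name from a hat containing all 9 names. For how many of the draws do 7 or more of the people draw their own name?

37

# with exactly i fixed is C(9,i)·!(9-i); sum over i=7..9:
  i=7: C(9,7)·!2 = 36·1 = 36
  i=8: C(9,8)·!1 = 9·0 = 0
  i=9: C(9,9)·!0 = 1·1 = 1
Total = 37.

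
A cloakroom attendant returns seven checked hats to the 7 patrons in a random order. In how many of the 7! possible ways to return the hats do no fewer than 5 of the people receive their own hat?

Sum C(7,i)·!(7-i) for i = 5..7:
  i=5: C(7,5)·!2 = 21·1 = 21
  i=6: C(7,6)·!1 = 7·0 = 0
  i=7: C(7,7)·!0 = 1·1 = 1
Total = 22.

22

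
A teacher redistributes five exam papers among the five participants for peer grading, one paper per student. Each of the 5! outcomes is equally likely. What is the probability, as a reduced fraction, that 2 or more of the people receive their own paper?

Favorable outcomes: Σ_{i≥2} C(5,i)·!(5-i) = 10·2 + 10·1 + 5·0 + 1·1 = 31.
Total outcomes: 5! = 120.
Probability = 31/120 = 31/120.

31/120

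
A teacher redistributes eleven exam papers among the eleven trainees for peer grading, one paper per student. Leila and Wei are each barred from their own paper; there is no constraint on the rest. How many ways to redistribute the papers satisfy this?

Let A_j be the event that the j-th constrained one is fixed. By inclusion-exclusion over the 2 events:
Σ_{j=0}^{2} (-1)^j C(2,j)(11-j)!
= C(2,0)·11! - C(2,1)·10! + C(2,2)·9!
= 39916800 - 7257600 + 362880
= 33022080

33022080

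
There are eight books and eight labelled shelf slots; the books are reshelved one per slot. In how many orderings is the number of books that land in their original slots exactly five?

Choose which 5 of the 8 are fixed: C(8,5) = 56.
The other 3 form a derangement: !3 = 2.
Total: 56 × 2 = 112.

112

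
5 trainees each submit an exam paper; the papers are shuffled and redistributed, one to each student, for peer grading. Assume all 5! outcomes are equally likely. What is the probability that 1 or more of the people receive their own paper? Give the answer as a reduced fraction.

Favorable outcomes: Σ_{i≥1} C(5,i)·!(5-i) = 5·9 + 10·2 + 10·1 + 5·0 + 1·1 = 76.
Total outcomes: 5! = 120.
Probability = 76/120 = 19/30.

19/30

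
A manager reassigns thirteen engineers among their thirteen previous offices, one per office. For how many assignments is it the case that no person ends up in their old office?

The number of derangements of 13 is !13 = Σ_{k=0}^{13} (-1)^k·13!/k!
= 13! - 13!/1! + 13!/2! - 13!/3! + 13!/4! - 13!/5! + 13!/6! - 13!/7! + 13!/8! - 13!/9! + 13!/10! - 13!/11! + 13!/12! - 13!/13!
= 6227020800 - 6227020800 + 3113510400 - 1037836800 + 259459200 - 51891840 + 8648640 - 1235520 + 154440 - 17160 + 1716 - 156 + 13 - 1
= 2290792932

2290792932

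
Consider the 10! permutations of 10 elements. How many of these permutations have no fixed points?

1334961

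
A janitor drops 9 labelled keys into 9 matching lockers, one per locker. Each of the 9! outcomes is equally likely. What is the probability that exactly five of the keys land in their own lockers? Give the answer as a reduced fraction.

1/320

Favorable outcomes: C(9,5)·!4 = 126·9 = 1134.
Total outcomes: 9! = 362880.
Probability = 1134/362880 = 1/320.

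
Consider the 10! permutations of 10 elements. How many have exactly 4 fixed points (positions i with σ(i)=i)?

55650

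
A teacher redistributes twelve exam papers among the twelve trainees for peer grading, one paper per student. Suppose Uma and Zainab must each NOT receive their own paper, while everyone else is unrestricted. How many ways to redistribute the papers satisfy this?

402796800

Let A_j be the event that the j-th constrained one is fixed. By inclusion-exclusion over the 2 events:
Σ_{j=0}^{2} (-1)^j C(2,j)(12-j)!
= C(2,0)·12! - C(2,1)·11! + C(2,2)·10!
= 479001600 - 79833600 + 3628800
= 402796800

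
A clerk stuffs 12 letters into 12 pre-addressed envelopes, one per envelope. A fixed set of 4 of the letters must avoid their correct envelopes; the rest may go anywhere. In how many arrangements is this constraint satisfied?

339696000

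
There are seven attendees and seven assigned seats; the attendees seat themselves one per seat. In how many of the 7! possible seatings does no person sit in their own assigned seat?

The number of derangements of 7 is !7 = Σ_{k=0}^{7} (-1)^k·7!/k!
= 7! - 7!/1! + 7!/2! - 7!/3! + 7!/4! - 7!/5! + 7!/6! - 7!/7!
= 5040 - 5040 + 2520 - 840 + 210 - 42 + 7 - 1
= 1854

1854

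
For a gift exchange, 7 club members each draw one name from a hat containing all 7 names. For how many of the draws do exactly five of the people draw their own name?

Choose which 5 of the 7 are fixed: C(7,5) = 21.
The other 2 form a derangement: !2 = 1.
Total: 21 × 1 = 21.

21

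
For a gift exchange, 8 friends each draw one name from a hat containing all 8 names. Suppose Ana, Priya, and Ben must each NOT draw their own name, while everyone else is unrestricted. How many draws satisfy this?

27240

Inclusion-exclusion on the 3 forbidden self-matches:
Σ_{j=0}^{3} (-1)^j C(3,j)(8-j)!
= C(3,0)·8! - C(3,1)·7! + C(3,2)·6! - C(3,3)·5!
= 40320 - 15120 + 2160 - 120
= 27240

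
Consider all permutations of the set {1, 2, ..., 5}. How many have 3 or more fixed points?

# with exactly i fixed is C(5,i)·!(5-i); sum over i=3..5:
  i=3: C(5,3)·!2 = 10·1 = 10
  i=4: C(5,4)·!1 = 5·0 = 0
  i=5: C(5,5)·!0 = 1·1 = 1
Total = 11.

11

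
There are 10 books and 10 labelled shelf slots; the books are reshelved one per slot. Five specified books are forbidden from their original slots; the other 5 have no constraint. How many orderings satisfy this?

Let A_j be the event that the j-th constrained one is fixed. By inclusion-exclusion over the 5 events:
Σ_{j=0}^{5} (-1)^j C(5,j)(10-j)!
= C(5,0)·10! - C(5,1)·9! + C(5,2)·8! - C(5,3)·7! + C(5,4)·6! - C(5,5)·5!
= 3628800 - 1814400 + 403200 - 50400 + 3600 - 120
= 2170680

2170680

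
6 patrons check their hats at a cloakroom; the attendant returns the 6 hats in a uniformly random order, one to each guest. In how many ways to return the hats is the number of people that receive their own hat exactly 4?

15

Choose which 4 of the 6 are fixed: C(6,4) = 15.
The other 2 form a derangement: !2 = 1.
Total: 15 × 1 = 15.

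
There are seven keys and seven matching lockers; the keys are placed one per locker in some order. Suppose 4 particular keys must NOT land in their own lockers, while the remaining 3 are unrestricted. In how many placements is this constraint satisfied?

Inclusion-exclusion on the 4 forbidden self-matches:
Σ_{j=0}^{4} (-1)^j C(4,j)(7-j)!
= C(4,0)·7! - C(4,1)·6! + C(4,2)·5! - C(4,3)·4! + C(4,4)·3!
= 5040 - 2880 + 720 - 96 + 6
= 2790

2790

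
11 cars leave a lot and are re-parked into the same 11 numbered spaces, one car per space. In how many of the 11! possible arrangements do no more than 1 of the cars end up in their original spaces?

29369141

Sum C(11,i)·!(11-i) for i = 0..1:
  i=0: C(11,0)·!11 = 1·14684570 = 14684570
  i=1: C(11,1)·!10 = 11·1334961 = 14684571
Total = 29369141.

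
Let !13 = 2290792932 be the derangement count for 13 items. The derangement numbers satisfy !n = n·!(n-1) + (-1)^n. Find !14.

32071101049

!14 = 14·2290792932 + 1 = 32071101049.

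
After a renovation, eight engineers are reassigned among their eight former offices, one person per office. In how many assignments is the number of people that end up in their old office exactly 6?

28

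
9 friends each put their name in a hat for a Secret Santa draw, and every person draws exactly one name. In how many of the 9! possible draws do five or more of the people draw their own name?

1339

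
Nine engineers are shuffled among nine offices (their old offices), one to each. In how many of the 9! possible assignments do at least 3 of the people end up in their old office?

29143

# with exactly i fixed is C(9,i)·!(9-i); sum over i=3..9:
  i=3: C(9,3)·!6 = 84·265 = 22260
  i=4: C(9,4)·!5 = 126·44 = 5544
  i=5: C(9,5)·!4 = 126·9 = 1134
  i=6: C(9,6)·!3 = 84·2 = 168
  i=7: C(9,7)·!2 = 36·1 = 36
  i=8: C(9,8)·!1 = 9·0 = 0
  i=9: C(9,9)·!0 = 1·1 = 1
Total = 29143.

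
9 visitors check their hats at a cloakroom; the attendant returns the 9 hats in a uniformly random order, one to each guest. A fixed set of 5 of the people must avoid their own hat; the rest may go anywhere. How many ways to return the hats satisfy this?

Let A_j be the event that the j-th constrained one is fixed. By inclusion-exclusion over the 5 events:
Σ_{j=0}^{5} (-1)^j C(5,j)(9-j)!
= C(5,0)·9! - C(5,1)·8! + C(5,2)·7! - C(5,3)·6! + C(5,4)·5! - C(5,5)·4!
= 362880 - 201600 + 50400 - 7200 + 600 - 24
= 205056

205056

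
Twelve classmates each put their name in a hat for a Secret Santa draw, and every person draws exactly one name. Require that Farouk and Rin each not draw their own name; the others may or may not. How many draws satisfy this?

402796800

Let A_j be the event that the j-th constrained one is fixed. By inclusion-exclusion over the 2 events:
Σ_{j=0}^{2} (-1)^j C(2,j)(12-j)!
= C(2,0)·12! - C(2,1)·11! + C(2,2)·10!
= 479001600 - 79833600 + 3628800
= 402796800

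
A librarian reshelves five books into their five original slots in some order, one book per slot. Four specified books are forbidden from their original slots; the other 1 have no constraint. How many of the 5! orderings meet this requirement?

Let A_j be the event that the j-th constrained one is fixed. By inclusion-exclusion over the 4 events:
Σ_{j=0}^{4} (-1)^j C(4,j)(5-j)!
= C(4,0)·5! - C(4,1)·4! + C(4,2)·3! - C(4,3)·2! + C(4,4)·1!
= 120 - 96 + 36 - 8 + 1
= 53

53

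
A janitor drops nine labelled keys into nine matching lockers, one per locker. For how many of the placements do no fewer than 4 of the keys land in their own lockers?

Sum C(9,i)·!(9-i) for i = 4..9:
  i=4: C(9,4)·!5 = 126·44 = 5544
  i=5: C(9,5)·!4 = 126·9 = 1134
  i=6: C(9,6)·!3 = 84·2 = 168
  i=7: C(9,7)·!2 = 36·1 = 36
  i=8: C(9,8)·!1 = 9·0 = 0
  i=9: C(9,9)·!0 = 1·1 = 1
Total = 6883.

6883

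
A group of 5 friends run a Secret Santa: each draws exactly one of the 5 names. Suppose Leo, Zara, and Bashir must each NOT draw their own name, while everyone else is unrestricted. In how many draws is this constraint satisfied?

Let A_j be the event that the j-th constrained one is fixed. By inclusion-exclusion over the 3 events:
Σ_{j=0}^{3} (-1)^j C(3,j)(5-j)!
= C(3,0)·5! - C(3,1)·4! + C(3,2)·3! - C(3,3)·2!
= 120 - 72 + 18 - 2
= 64

64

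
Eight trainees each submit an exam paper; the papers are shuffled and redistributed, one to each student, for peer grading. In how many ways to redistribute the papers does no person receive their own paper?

14833

!8 is the nearest integer to 8!/e.
8! = 40320, and 40320/e ≈ 14832.90, so !8 = 14833.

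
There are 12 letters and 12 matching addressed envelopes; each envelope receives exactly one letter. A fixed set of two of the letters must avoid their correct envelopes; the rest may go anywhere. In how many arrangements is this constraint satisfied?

Inclusion-exclusion on the 2 forbidden self-matches:
Σ_{j=0}^{2} (-1)^j C(2,j)(12-j)!
= C(2,0)·12! - C(2,1)·11! + C(2,2)·10!
= 479001600 - 79833600 + 3628800
= 402796800

402796800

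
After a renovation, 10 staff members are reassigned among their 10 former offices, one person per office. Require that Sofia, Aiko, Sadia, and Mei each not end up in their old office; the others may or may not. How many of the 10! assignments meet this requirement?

Inclusion-exclusion on the 4 forbidden self-matches:
Σ_{j=0}^{4} (-1)^j C(4,j)(10-j)!
= C(4,0)·10! - C(4,1)·9! + C(4,2)·8! - C(4,3)·7! + C(4,4)·6!
= 3628800 - 1451520 + 241920 - 20160 + 720
= 2399760

2399760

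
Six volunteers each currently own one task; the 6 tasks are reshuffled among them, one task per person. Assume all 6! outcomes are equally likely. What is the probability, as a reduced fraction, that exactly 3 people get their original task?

1/18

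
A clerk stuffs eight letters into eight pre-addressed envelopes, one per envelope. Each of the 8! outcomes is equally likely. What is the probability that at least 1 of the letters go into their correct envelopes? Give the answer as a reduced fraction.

3641/5760

Favorable outcomes: Σ_{i≥1} C(8,i)·!(8-i) = 8·1854 + 28·265 + 56·44 + 70·9 + 56·2 + 28·1 + 8·0 + 1·1 = 25487.
Total outcomes: 8! = 40320.
Probability = 25487/40320 = 3641/5760.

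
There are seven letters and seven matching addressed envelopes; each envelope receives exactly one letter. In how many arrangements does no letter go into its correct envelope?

1854

Use !n = n·!(n-1) + (-1)^n.
!7 = 7·265 - 1 = 1854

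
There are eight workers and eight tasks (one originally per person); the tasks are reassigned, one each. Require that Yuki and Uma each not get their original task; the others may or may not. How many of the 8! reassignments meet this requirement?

30960

Let A_j be the event that the j-th constrained one is fixed. By inclusion-exclusion over the 2 events:
Σ_{j=0}^{2} (-1)^j C(2,j)(8-j)!
= C(2,0)·8! - C(2,1)·7! + C(2,2)·6!
= 40320 - 10080 + 720
= 30960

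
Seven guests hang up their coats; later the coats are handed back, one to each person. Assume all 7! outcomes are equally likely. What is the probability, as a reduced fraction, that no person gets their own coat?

103/280

Favorable outcomes: !7 = 1854.
Total outcomes: 7! = 5040.
Probability = 1854/5040 = 103/280.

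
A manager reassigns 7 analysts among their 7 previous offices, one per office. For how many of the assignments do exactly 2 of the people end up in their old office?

924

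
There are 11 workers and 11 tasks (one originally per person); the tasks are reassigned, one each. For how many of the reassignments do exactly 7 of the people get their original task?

Pick the 7 fixed positions: C(11,7) = 330 ways.
The other 4 form a derangement: !4 = 9.
Total: 330 × 9 = 2970.

2970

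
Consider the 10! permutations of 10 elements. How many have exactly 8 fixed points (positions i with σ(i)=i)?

45

Pick the 8 fixed positions: C(10,8) = 45 ways.
The other 2 form a derangement: !2 = 1.
Total: 45 × 1 = 45.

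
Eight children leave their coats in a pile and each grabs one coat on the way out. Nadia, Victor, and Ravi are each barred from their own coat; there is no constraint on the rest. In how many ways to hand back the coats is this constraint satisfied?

Inclusion-exclusion on the 3 forbidden self-matches:
Σ_{j=0}^{3} (-1)^j C(3,j)(8-j)!
= C(3,0)·8! - C(3,1)·7! + C(3,2)·6! - C(3,3)·5!
= 40320 - 15120 + 2160 - 120
= 27240

27240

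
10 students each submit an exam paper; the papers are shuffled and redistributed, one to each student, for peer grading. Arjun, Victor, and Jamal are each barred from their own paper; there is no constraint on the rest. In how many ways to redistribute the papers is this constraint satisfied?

2656080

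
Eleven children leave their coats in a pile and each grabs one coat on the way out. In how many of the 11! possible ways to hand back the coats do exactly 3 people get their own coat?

Choose which 3 of the 11 are fixed: C(11,3) = 165.
The remaining 8 must be deranged: !8 = 14833.
Total: 165 × 14833 = 2447445.

2447445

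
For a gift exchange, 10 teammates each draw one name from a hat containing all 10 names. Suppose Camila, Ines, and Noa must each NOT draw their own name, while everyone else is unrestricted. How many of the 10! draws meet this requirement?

Let A_j be the event that the j-th constrained one is fixed. By inclusion-exclusion over the 3 events:
Σ_{j=0}^{3} (-1)^j C(3,j)(10-j)!
= C(3,0)·10! - C(3,1)·9! + C(3,2)·8! - C(3,3)·7!
= 3628800 - 1088640 + 120960 - 5040
= 2656080

2656080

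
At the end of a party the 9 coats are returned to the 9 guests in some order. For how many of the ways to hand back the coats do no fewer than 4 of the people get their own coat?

6883

# with exactly i fixed is C(9,i)·!(9-i); sum over i=4..9:
  i=4: C(9,4)·!5 = 126·44 = 5544
  i=5: C(9,5)·!4 = 126·9 = 1134
  i=6: C(9,6)·!3 = 84·2 = 168
  i=7: C(9,7)·!2 = 36·1 = 36
  i=8: C(9,8)·!1 = 9·0 = 0
  i=9: C(9,9)·!0 = 1·1 = 1
Total = 6883.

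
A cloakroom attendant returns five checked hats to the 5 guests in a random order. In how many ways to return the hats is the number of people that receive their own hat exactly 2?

Pick the 2 fixed positions: C(5,2) = 10 ways.
The remaining 3 must be deranged: !3 = 2.
Total: 10 × 2 = 20.

20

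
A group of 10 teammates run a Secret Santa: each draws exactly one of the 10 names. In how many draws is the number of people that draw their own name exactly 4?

55650

Choose which 4 of the 10 are fixed: C(10,4) = 210.
The other 6 form a derangement: !6 = 265.
Total: 210 × 265 = 55650.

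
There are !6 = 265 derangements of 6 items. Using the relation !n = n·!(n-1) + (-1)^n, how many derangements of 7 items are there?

1854

!7 = 7·265 - 1 = 1854.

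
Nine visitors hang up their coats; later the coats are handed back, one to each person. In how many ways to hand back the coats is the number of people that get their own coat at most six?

362843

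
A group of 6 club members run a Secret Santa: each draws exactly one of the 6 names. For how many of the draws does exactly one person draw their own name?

264

Choose which one of the 6 is fixed: C(6,1) = 6.
The other 5 form a derangement: !5 = 44.
Total: 6 × 44 = 264.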